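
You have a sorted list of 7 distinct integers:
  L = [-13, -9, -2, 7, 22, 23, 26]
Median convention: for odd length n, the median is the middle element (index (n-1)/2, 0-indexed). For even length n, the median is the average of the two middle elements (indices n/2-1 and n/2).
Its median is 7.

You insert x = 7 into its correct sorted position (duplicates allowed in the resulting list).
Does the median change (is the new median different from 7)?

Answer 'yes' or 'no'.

Answer: no

Derivation:
Old median = 7
Insert x = 7
New median = 7
Changed? no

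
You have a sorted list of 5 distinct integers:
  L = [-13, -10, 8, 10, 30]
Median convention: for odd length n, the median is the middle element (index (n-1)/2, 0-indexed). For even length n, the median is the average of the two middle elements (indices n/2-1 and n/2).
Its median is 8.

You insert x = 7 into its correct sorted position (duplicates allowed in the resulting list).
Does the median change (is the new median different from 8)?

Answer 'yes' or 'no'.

Old median = 8
Insert x = 7
New median = 15/2
Changed? yes

Answer: yes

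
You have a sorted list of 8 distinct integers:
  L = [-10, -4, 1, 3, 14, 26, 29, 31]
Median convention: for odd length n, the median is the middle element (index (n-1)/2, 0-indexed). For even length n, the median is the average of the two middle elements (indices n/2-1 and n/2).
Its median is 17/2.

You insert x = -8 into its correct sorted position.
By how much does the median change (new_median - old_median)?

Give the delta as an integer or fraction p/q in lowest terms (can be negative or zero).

Old median = 17/2
After inserting x = -8: new sorted = [-10, -8, -4, 1, 3, 14, 26, 29, 31]
New median = 3
Delta = 3 - 17/2 = -11/2

Answer: -11/2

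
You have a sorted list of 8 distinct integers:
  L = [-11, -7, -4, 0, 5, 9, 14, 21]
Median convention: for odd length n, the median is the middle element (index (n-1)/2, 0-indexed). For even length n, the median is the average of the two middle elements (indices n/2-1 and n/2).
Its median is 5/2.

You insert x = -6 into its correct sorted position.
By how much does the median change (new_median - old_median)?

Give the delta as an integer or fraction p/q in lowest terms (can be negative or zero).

Old median = 5/2
After inserting x = -6: new sorted = [-11, -7, -6, -4, 0, 5, 9, 14, 21]
New median = 0
Delta = 0 - 5/2 = -5/2

Answer: -5/2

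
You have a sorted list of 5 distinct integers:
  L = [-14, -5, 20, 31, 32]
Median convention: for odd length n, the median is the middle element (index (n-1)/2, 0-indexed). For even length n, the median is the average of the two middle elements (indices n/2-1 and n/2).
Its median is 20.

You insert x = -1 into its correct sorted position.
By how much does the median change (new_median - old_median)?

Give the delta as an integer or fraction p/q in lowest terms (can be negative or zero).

Old median = 20
After inserting x = -1: new sorted = [-14, -5, -1, 20, 31, 32]
New median = 19/2
Delta = 19/2 - 20 = -21/2

Answer: -21/2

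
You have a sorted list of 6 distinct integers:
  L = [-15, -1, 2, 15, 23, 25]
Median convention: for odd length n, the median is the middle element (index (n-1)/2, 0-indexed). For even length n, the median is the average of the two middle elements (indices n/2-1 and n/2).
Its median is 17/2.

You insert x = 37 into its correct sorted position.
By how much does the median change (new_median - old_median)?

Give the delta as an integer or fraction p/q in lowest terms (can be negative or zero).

Answer: 13/2

Derivation:
Old median = 17/2
After inserting x = 37: new sorted = [-15, -1, 2, 15, 23, 25, 37]
New median = 15
Delta = 15 - 17/2 = 13/2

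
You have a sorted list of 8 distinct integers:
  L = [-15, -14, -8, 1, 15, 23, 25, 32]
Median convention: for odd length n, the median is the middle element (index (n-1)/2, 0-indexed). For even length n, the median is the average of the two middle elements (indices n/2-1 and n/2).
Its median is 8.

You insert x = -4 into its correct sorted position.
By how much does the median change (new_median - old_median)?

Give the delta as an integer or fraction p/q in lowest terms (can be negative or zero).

Answer: -7

Derivation:
Old median = 8
After inserting x = -4: new sorted = [-15, -14, -8, -4, 1, 15, 23, 25, 32]
New median = 1
Delta = 1 - 8 = -7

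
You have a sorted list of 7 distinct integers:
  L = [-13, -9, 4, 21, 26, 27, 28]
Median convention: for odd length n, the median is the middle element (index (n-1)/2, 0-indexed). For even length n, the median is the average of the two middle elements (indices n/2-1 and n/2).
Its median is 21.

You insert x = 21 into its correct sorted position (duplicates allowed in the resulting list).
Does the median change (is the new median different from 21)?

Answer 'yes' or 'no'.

Old median = 21
Insert x = 21
New median = 21
Changed? no

Answer: no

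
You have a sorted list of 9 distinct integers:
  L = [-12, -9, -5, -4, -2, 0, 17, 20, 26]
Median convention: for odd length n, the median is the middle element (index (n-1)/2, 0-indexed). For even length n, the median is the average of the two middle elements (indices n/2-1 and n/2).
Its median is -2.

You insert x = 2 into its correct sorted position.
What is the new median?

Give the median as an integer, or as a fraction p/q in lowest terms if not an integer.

Old list (sorted, length 9): [-12, -9, -5, -4, -2, 0, 17, 20, 26]
Old median = -2
Insert x = 2
Old length odd (9). Middle was index 4 = -2.
New length even (10). New median = avg of two middle elements.
x = 2: 6 elements are < x, 3 elements are > x.
New sorted list: [-12, -9, -5, -4, -2, 0, 2, 17, 20, 26]
New median = -1

Answer: -1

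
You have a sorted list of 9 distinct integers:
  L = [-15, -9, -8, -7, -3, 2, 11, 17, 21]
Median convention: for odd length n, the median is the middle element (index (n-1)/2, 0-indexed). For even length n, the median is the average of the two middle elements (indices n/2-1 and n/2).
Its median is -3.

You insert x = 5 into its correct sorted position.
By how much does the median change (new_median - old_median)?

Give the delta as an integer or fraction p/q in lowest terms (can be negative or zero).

Answer: 5/2

Derivation:
Old median = -3
After inserting x = 5: new sorted = [-15, -9, -8, -7, -3, 2, 5, 11, 17, 21]
New median = -1/2
Delta = -1/2 - -3 = 5/2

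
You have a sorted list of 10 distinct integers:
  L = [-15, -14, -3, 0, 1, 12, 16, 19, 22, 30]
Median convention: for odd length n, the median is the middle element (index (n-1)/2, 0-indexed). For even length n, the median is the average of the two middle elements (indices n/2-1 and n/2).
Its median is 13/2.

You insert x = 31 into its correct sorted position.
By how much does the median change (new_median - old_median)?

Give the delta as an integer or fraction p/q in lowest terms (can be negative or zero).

Old median = 13/2
After inserting x = 31: new sorted = [-15, -14, -3, 0, 1, 12, 16, 19, 22, 30, 31]
New median = 12
Delta = 12 - 13/2 = 11/2

Answer: 11/2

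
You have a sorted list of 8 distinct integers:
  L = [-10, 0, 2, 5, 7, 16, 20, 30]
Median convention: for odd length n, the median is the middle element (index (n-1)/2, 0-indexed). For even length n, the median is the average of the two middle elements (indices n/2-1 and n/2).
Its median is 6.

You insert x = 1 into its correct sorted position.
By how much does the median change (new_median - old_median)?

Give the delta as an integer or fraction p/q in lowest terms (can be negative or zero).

Old median = 6
After inserting x = 1: new sorted = [-10, 0, 1, 2, 5, 7, 16, 20, 30]
New median = 5
Delta = 5 - 6 = -1

Answer: -1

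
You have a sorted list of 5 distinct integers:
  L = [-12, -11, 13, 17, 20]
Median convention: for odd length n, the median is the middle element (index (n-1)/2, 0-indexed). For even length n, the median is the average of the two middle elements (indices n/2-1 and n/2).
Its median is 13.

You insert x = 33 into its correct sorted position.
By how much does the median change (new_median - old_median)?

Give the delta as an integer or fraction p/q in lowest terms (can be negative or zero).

Answer: 2

Derivation:
Old median = 13
After inserting x = 33: new sorted = [-12, -11, 13, 17, 20, 33]
New median = 15
Delta = 15 - 13 = 2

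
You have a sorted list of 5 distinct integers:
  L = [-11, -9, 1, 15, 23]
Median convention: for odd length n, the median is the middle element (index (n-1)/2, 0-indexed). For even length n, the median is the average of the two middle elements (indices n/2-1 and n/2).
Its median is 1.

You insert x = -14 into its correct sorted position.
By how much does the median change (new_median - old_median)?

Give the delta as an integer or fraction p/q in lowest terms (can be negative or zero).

Answer: -5

Derivation:
Old median = 1
After inserting x = -14: new sorted = [-14, -11, -9, 1, 15, 23]
New median = -4
Delta = -4 - 1 = -5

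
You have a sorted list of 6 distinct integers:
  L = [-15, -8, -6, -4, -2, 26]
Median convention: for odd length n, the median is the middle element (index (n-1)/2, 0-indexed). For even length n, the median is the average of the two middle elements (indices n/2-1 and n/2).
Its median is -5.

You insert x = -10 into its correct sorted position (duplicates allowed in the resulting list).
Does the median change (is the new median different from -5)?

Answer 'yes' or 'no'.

Answer: yes

Derivation:
Old median = -5
Insert x = -10
New median = -6
Changed? yes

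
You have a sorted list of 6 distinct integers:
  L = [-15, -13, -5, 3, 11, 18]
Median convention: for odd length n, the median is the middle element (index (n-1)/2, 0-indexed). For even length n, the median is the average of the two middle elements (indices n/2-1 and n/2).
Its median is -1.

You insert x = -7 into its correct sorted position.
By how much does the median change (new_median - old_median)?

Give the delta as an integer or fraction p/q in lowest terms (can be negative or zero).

Old median = -1
After inserting x = -7: new sorted = [-15, -13, -7, -5, 3, 11, 18]
New median = -5
Delta = -5 - -1 = -4

Answer: -4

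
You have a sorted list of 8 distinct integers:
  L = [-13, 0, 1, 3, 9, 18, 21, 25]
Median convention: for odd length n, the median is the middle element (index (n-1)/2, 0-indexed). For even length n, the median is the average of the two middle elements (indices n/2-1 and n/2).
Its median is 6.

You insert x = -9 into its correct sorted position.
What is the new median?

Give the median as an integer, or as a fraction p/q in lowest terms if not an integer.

Old list (sorted, length 8): [-13, 0, 1, 3, 9, 18, 21, 25]
Old median = 6
Insert x = -9
Old length even (8). Middle pair: indices 3,4 = 3,9.
New length odd (9). New median = single middle element.
x = -9: 1 elements are < x, 7 elements are > x.
New sorted list: [-13, -9, 0, 1, 3, 9, 18, 21, 25]
New median = 3

Answer: 3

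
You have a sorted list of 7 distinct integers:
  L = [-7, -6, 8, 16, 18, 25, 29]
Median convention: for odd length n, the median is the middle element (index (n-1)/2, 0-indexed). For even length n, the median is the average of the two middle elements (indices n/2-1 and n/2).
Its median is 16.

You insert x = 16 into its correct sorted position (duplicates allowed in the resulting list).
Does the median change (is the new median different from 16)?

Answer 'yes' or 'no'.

Answer: no

Derivation:
Old median = 16
Insert x = 16
New median = 16
Changed? no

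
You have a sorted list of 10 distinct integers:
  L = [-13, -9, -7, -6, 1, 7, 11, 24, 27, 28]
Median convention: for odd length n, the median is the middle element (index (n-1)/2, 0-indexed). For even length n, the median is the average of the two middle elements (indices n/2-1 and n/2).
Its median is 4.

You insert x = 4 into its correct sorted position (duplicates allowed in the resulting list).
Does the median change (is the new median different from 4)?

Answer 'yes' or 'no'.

Answer: no

Derivation:
Old median = 4
Insert x = 4
New median = 4
Changed? no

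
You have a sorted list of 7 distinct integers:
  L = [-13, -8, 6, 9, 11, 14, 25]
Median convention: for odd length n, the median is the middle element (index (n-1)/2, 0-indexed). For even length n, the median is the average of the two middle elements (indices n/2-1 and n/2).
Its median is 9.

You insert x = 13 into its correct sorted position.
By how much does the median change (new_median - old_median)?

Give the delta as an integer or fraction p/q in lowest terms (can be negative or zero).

Old median = 9
After inserting x = 13: new sorted = [-13, -8, 6, 9, 11, 13, 14, 25]
New median = 10
Delta = 10 - 9 = 1

Answer: 1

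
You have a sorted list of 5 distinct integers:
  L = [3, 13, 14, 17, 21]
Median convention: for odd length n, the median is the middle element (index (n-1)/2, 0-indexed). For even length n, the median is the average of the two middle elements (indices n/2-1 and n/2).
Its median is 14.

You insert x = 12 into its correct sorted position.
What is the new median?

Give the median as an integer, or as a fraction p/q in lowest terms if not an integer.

Old list (sorted, length 5): [3, 13, 14, 17, 21]
Old median = 14
Insert x = 12
Old length odd (5). Middle was index 2 = 14.
New length even (6). New median = avg of two middle elements.
x = 12: 1 elements are < x, 4 elements are > x.
New sorted list: [3, 12, 13, 14, 17, 21]
New median = 27/2

Answer: 27/2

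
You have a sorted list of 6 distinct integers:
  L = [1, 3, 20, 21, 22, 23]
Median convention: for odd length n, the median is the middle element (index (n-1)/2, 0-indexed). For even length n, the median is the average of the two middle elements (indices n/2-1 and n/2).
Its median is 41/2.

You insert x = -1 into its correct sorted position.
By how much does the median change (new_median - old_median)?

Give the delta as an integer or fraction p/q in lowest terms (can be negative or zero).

Old median = 41/2
After inserting x = -1: new sorted = [-1, 1, 3, 20, 21, 22, 23]
New median = 20
Delta = 20 - 41/2 = -1/2

Answer: -1/2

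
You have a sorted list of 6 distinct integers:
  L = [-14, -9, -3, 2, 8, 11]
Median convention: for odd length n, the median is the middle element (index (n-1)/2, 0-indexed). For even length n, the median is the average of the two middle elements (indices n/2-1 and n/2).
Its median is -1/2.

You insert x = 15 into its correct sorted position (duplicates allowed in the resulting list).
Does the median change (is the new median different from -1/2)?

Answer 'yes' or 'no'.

Answer: yes

Derivation:
Old median = -1/2
Insert x = 15
New median = 2
Changed? yes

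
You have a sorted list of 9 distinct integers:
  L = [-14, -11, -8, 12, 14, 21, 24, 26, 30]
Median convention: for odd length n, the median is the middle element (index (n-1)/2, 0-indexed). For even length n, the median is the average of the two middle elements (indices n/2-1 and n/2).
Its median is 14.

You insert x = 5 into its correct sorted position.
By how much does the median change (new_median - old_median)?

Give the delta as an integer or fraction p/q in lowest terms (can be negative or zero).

Answer: -1

Derivation:
Old median = 14
After inserting x = 5: new sorted = [-14, -11, -8, 5, 12, 14, 21, 24, 26, 30]
New median = 13
Delta = 13 - 14 = -1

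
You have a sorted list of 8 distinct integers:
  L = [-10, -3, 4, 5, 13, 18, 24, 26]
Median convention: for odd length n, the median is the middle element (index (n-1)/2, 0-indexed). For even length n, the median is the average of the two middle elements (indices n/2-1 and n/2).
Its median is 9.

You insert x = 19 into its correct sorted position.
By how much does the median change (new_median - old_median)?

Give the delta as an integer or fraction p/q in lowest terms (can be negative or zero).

Old median = 9
After inserting x = 19: new sorted = [-10, -3, 4, 5, 13, 18, 19, 24, 26]
New median = 13
Delta = 13 - 9 = 4

Answer: 4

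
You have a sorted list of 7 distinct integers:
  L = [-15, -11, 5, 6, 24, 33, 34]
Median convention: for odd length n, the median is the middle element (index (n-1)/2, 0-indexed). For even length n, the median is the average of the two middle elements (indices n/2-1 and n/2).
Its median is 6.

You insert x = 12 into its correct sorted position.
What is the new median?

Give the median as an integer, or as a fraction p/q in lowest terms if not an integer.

Answer: 9

Derivation:
Old list (sorted, length 7): [-15, -11, 5, 6, 24, 33, 34]
Old median = 6
Insert x = 12
Old length odd (7). Middle was index 3 = 6.
New length even (8). New median = avg of two middle elements.
x = 12: 4 elements are < x, 3 elements are > x.
New sorted list: [-15, -11, 5, 6, 12, 24, 33, 34]
New median = 9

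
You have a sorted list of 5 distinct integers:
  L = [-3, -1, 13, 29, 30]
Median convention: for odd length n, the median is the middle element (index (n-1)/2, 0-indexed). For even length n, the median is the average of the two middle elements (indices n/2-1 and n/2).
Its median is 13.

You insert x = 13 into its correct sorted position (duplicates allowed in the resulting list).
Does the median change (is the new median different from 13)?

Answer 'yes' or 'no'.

Answer: no

Derivation:
Old median = 13
Insert x = 13
New median = 13
Changed? no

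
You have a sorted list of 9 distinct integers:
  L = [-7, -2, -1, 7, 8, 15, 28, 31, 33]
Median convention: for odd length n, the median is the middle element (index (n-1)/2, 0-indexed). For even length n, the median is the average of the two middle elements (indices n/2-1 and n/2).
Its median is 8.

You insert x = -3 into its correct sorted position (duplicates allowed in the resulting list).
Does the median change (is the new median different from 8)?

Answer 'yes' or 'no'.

Old median = 8
Insert x = -3
New median = 15/2
Changed? yes

Answer: yes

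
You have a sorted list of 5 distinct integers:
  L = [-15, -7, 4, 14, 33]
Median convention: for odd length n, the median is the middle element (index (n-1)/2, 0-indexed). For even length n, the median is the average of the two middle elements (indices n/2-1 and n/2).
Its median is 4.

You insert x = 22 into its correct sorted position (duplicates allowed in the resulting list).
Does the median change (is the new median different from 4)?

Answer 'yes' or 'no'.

Answer: yes

Derivation:
Old median = 4
Insert x = 22
New median = 9
Changed? yes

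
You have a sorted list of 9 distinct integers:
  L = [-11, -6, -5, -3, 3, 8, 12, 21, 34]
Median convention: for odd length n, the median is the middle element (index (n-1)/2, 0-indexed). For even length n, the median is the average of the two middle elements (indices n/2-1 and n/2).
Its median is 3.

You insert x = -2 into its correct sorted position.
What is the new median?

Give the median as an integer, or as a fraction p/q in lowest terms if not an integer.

Answer: 1/2

Derivation:
Old list (sorted, length 9): [-11, -6, -5, -3, 3, 8, 12, 21, 34]
Old median = 3
Insert x = -2
Old length odd (9). Middle was index 4 = 3.
New length even (10). New median = avg of two middle elements.
x = -2: 4 elements are < x, 5 elements are > x.
New sorted list: [-11, -6, -5, -3, -2, 3, 8, 12, 21, 34]
New median = 1/2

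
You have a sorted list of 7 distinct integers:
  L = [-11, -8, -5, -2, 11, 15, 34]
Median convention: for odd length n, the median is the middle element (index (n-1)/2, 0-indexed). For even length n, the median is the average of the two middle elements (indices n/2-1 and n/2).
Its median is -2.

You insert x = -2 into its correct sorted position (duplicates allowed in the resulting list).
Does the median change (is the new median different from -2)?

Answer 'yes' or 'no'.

Old median = -2
Insert x = -2
New median = -2
Changed? no

Answer: no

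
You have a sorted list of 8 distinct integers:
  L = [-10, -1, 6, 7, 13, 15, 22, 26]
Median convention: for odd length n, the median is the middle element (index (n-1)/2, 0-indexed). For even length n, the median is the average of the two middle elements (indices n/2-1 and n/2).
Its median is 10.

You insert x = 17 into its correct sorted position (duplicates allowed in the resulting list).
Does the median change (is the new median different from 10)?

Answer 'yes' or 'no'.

Answer: yes

Derivation:
Old median = 10
Insert x = 17
New median = 13
Changed? yes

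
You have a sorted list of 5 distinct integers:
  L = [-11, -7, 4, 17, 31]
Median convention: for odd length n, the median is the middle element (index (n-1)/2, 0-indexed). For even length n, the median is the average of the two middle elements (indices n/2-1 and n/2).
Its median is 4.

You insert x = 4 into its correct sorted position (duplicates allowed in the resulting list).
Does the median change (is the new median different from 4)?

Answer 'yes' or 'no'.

Old median = 4
Insert x = 4
New median = 4
Changed? no

Answer: no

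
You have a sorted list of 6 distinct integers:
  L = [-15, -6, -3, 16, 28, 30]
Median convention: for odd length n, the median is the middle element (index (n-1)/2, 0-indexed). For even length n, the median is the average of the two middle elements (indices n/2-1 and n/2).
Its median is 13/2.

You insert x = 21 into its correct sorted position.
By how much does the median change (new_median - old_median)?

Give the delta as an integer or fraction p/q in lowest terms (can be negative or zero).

Old median = 13/2
After inserting x = 21: new sorted = [-15, -6, -3, 16, 21, 28, 30]
New median = 16
Delta = 16 - 13/2 = 19/2

Answer: 19/2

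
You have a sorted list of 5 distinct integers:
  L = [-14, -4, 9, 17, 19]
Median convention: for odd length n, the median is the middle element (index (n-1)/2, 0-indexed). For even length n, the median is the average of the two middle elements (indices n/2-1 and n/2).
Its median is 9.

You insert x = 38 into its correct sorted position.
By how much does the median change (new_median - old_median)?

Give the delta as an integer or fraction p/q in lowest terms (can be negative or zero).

Old median = 9
After inserting x = 38: new sorted = [-14, -4, 9, 17, 19, 38]
New median = 13
Delta = 13 - 9 = 4

Answer: 4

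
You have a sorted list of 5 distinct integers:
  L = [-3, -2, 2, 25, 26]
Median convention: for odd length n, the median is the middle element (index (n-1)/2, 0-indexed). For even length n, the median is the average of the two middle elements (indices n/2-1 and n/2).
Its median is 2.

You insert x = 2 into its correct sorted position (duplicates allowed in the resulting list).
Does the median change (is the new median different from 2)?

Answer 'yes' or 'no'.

Answer: no

Derivation:
Old median = 2
Insert x = 2
New median = 2
Changed? no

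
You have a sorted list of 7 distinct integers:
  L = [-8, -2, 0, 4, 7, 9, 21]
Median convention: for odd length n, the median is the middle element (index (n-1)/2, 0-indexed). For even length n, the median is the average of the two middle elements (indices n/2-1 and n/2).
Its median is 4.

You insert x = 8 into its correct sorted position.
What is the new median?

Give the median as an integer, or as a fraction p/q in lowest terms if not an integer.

Old list (sorted, length 7): [-8, -2, 0, 4, 7, 9, 21]
Old median = 4
Insert x = 8
Old length odd (7). Middle was index 3 = 4.
New length even (8). New median = avg of two middle elements.
x = 8: 5 elements are < x, 2 elements are > x.
New sorted list: [-8, -2, 0, 4, 7, 8, 9, 21]
New median = 11/2

Answer: 11/2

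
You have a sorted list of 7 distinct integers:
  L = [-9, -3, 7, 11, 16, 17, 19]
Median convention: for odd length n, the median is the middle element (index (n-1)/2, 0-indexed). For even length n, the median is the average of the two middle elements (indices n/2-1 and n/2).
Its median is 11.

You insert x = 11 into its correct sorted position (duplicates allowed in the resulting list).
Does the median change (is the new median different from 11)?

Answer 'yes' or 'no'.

Answer: no

Derivation:
Old median = 11
Insert x = 11
New median = 11
Changed? no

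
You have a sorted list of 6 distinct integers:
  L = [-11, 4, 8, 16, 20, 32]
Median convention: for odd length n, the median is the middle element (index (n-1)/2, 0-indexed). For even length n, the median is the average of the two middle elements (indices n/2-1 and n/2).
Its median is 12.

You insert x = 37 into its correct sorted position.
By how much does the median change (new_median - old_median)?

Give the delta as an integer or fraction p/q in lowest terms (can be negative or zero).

Old median = 12
After inserting x = 37: new sorted = [-11, 4, 8, 16, 20, 32, 37]
New median = 16
Delta = 16 - 12 = 4

Answer: 4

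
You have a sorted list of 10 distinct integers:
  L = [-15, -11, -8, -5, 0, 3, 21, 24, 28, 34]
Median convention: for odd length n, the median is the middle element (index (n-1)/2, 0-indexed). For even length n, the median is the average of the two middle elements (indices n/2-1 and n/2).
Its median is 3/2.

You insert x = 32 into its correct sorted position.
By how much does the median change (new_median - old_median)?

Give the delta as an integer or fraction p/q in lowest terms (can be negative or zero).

Old median = 3/2
After inserting x = 32: new sorted = [-15, -11, -8, -5, 0, 3, 21, 24, 28, 32, 34]
New median = 3
Delta = 3 - 3/2 = 3/2

Answer: 3/2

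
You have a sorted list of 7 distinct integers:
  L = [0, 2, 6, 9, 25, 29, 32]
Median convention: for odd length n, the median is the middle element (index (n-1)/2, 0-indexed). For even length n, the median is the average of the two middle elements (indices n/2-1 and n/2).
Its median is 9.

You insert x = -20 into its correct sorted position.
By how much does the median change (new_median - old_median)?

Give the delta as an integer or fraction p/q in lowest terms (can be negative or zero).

Old median = 9
After inserting x = -20: new sorted = [-20, 0, 2, 6, 9, 25, 29, 32]
New median = 15/2
Delta = 15/2 - 9 = -3/2

Answer: -3/2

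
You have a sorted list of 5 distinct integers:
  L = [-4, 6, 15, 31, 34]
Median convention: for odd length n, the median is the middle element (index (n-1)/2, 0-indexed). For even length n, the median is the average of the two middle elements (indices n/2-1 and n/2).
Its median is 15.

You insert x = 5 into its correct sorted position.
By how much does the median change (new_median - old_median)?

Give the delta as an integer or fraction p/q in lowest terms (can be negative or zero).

Answer: -9/2

Derivation:
Old median = 15
After inserting x = 5: new sorted = [-4, 5, 6, 15, 31, 34]
New median = 21/2
Delta = 21/2 - 15 = -9/2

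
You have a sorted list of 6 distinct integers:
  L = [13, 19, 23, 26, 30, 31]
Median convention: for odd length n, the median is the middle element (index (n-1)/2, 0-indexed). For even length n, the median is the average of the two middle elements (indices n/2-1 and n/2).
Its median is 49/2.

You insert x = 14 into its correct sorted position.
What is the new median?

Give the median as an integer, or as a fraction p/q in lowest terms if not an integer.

Old list (sorted, length 6): [13, 19, 23, 26, 30, 31]
Old median = 49/2
Insert x = 14
Old length even (6). Middle pair: indices 2,3 = 23,26.
New length odd (7). New median = single middle element.
x = 14: 1 elements are < x, 5 elements are > x.
New sorted list: [13, 14, 19, 23, 26, 30, 31]
New median = 23

Answer: 23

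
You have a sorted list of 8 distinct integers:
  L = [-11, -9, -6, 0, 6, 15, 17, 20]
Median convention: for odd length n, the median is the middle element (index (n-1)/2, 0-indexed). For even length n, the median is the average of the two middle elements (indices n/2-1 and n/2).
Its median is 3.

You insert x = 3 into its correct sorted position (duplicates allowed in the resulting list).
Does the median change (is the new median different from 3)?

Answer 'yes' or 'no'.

Answer: no

Derivation:
Old median = 3
Insert x = 3
New median = 3
Changed? no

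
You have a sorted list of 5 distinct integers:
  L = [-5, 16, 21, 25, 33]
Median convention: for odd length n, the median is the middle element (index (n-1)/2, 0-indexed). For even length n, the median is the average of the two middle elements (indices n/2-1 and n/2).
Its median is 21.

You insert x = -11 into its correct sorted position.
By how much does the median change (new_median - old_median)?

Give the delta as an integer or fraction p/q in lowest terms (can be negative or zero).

Old median = 21
After inserting x = -11: new sorted = [-11, -5, 16, 21, 25, 33]
New median = 37/2
Delta = 37/2 - 21 = -5/2

Answer: -5/2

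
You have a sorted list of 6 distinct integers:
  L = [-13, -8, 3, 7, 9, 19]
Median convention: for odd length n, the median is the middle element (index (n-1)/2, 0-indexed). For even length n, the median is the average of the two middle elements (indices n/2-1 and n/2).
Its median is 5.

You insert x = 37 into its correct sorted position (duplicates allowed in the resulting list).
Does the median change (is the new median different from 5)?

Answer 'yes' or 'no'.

Answer: yes

Derivation:
Old median = 5
Insert x = 37
New median = 7
Changed? yes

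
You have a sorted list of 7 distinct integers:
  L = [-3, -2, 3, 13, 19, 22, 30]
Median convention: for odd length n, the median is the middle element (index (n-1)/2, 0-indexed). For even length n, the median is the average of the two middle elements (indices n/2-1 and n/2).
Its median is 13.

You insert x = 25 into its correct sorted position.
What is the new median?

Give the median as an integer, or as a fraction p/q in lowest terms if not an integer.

Old list (sorted, length 7): [-3, -2, 3, 13, 19, 22, 30]
Old median = 13
Insert x = 25
Old length odd (7). Middle was index 3 = 13.
New length even (8). New median = avg of two middle elements.
x = 25: 6 elements are < x, 1 elements are > x.
New sorted list: [-3, -2, 3, 13, 19, 22, 25, 30]
New median = 16

Answer: 16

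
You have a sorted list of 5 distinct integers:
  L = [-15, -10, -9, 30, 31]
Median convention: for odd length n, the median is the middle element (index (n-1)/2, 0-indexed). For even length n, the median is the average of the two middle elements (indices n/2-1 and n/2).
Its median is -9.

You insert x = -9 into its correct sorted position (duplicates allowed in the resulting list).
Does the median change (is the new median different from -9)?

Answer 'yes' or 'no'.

Answer: no

Derivation:
Old median = -9
Insert x = -9
New median = -9
Changed? no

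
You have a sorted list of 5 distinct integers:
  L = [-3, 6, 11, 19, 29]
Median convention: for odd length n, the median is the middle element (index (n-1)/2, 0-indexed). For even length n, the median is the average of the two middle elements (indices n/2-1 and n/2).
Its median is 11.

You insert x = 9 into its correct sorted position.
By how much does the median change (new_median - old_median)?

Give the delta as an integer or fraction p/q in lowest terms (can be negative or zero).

Answer: -1

Derivation:
Old median = 11
After inserting x = 9: new sorted = [-3, 6, 9, 11, 19, 29]
New median = 10
Delta = 10 - 11 = -1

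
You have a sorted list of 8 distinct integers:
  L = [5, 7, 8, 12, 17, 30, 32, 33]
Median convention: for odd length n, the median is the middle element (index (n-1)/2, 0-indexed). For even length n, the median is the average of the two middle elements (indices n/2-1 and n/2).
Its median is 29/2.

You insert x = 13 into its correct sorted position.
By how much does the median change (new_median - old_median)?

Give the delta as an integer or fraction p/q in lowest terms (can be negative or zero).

Old median = 29/2
After inserting x = 13: new sorted = [5, 7, 8, 12, 13, 17, 30, 32, 33]
New median = 13
Delta = 13 - 29/2 = -3/2

Answer: -3/2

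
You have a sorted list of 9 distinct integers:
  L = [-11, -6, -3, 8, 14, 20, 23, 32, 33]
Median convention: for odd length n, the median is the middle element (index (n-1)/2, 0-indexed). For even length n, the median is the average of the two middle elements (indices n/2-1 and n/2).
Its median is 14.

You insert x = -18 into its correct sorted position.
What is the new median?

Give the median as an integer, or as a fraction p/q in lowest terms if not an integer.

Old list (sorted, length 9): [-11, -6, -3, 8, 14, 20, 23, 32, 33]
Old median = 14
Insert x = -18
Old length odd (9). Middle was index 4 = 14.
New length even (10). New median = avg of two middle elements.
x = -18: 0 elements are < x, 9 elements are > x.
New sorted list: [-18, -11, -6, -3, 8, 14, 20, 23, 32, 33]
New median = 11

Answer: 11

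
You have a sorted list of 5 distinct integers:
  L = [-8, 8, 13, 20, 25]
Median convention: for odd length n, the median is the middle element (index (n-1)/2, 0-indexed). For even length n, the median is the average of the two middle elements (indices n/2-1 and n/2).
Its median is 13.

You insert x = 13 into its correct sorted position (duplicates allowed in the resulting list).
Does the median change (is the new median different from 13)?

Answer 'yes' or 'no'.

Old median = 13
Insert x = 13
New median = 13
Changed? no

Answer: no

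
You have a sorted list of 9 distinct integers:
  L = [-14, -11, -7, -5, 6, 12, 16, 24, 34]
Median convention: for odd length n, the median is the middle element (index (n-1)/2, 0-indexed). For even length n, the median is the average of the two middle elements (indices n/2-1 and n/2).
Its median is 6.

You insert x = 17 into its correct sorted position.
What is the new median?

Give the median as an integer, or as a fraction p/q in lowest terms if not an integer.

Answer: 9

Derivation:
Old list (sorted, length 9): [-14, -11, -7, -5, 6, 12, 16, 24, 34]
Old median = 6
Insert x = 17
Old length odd (9). Middle was index 4 = 6.
New length even (10). New median = avg of two middle elements.
x = 17: 7 elements are < x, 2 elements are > x.
New sorted list: [-14, -11, -7, -5, 6, 12, 16, 17, 24, 34]
New median = 9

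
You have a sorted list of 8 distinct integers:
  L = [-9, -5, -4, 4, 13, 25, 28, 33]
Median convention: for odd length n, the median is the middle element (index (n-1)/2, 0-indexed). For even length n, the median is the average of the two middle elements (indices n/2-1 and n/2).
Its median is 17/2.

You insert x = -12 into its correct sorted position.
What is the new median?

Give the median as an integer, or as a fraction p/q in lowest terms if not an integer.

Answer: 4

Derivation:
Old list (sorted, length 8): [-9, -5, -4, 4, 13, 25, 28, 33]
Old median = 17/2
Insert x = -12
Old length even (8). Middle pair: indices 3,4 = 4,13.
New length odd (9). New median = single middle element.
x = -12: 0 elements are < x, 8 elements are > x.
New sorted list: [-12, -9, -5, -4, 4, 13, 25, 28, 33]
New median = 4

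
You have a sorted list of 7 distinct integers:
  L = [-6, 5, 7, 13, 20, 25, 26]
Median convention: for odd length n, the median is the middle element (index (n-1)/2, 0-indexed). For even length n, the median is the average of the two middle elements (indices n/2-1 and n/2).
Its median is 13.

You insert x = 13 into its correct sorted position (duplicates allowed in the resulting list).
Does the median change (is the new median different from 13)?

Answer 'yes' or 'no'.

Old median = 13
Insert x = 13
New median = 13
Changed? no

Answer: no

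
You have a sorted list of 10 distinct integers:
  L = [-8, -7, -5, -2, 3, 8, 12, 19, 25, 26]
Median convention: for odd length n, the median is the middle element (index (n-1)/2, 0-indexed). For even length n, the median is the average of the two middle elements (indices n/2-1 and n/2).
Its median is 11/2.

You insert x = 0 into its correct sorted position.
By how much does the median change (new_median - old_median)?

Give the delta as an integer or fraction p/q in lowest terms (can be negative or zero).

Answer: -5/2

Derivation:
Old median = 11/2
After inserting x = 0: new sorted = [-8, -7, -5, -2, 0, 3, 8, 12, 19, 25, 26]
New median = 3
Delta = 3 - 11/2 = -5/2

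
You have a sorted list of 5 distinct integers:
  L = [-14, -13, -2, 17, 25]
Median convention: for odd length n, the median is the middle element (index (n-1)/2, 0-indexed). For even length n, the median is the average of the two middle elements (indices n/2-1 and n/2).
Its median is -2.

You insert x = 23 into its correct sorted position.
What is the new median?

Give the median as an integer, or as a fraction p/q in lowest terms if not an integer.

Old list (sorted, length 5): [-14, -13, -2, 17, 25]
Old median = -2
Insert x = 23
Old length odd (5). Middle was index 2 = -2.
New length even (6). New median = avg of two middle elements.
x = 23: 4 elements are < x, 1 elements are > x.
New sorted list: [-14, -13, -2, 17, 23, 25]
New median = 15/2

Answer: 15/2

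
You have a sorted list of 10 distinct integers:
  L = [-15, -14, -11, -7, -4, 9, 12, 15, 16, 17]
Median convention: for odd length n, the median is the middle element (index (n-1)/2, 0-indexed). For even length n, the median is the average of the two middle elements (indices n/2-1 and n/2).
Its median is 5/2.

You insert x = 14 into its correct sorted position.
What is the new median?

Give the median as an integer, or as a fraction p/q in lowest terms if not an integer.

Old list (sorted, length 10): [-15, -14, -11, -7, -4, 9, 12, 15, 16, 17]
Old median = 5/2
Insert x = 14
Old length even (10). Middle pair: indices 4,5 = -4,9.
New length odd (11). New median = single middle element.
x = 14: 7 elements are < x, 3 elements are > x.
New sorted list: [-15, -14, -11, -7, -4, 9, 12, 14, 15, 16, 17]
New median = 9

Answer: 9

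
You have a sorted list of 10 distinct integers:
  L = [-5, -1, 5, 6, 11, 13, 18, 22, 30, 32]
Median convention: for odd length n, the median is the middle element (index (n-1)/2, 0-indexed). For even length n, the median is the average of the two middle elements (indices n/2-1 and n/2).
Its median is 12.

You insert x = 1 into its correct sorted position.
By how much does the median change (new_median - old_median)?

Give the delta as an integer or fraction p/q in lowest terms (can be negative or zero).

Old median = 12
After inserting x = 1: new sorted = [-5, -1, 1, 5, 6, 11, 13, 18, 22, 30, 32]
New median = 11
Delta = 11 - 12 = -1

Answer: -1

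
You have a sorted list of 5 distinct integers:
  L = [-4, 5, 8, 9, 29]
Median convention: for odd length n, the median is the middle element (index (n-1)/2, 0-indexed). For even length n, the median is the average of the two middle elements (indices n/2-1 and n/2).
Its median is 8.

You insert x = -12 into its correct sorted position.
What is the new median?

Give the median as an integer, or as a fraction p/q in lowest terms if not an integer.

Old list (sorted, length 5): [-4, 5, 8, 9, 29]
Old median = 8
Insert x = -12
Old length odd (5). Middle was index 2 = 8.
New length even (6). New median = avg of two middle elements.
x = -12: 0 elements are < x, 5 elements are > x.
New sorted list: [-12, -4, 5, 8, 9, 29]
New median = 13/2

Answer: 13/2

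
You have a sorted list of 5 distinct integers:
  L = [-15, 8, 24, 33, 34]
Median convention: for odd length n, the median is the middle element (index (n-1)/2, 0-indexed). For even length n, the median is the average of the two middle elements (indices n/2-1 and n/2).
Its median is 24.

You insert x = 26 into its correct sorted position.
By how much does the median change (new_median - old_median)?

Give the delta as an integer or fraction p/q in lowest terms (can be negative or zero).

Old median = 24
After inserting x = 26: new sorted = [-15, 8, 24, 26, 33, 34]
New median = 25
Delta = 25 - 24 = 1

Answer: 1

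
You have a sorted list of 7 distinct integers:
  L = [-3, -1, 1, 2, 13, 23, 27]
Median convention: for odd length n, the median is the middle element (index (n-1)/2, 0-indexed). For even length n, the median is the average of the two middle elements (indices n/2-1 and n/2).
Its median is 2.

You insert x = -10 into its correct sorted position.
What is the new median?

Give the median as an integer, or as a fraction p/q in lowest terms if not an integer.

Answer: 3/2

Derivation:
Old list (sorted, length 7): [-3, -1, 1, 2, 13, 23, 27]
Old median = 2
Insert x = -10
Old length odd (7). Middle was index 3 = 2.
New length even (8). New median = avg of two middle elements.
x = -10: 0 elements are < x, 7 elements are > x.
New sorted list: [-10, -3, -1, 1, 2, 13, 23, 27]
New median = 3/2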